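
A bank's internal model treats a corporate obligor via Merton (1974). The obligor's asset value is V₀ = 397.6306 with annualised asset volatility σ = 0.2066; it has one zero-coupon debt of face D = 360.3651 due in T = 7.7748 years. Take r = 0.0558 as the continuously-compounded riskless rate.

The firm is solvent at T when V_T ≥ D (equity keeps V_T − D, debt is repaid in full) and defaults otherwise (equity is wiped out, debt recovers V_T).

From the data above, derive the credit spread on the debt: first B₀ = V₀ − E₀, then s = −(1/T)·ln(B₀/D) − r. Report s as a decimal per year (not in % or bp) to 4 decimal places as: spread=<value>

Work the structural quantities from V₀ = 397.6306 against face 360.3651:
d₁ = [ln(V₀/D) + (r + σ²/2)T] / (σ√T)
   = [ln(397.6306/360.3651) + (0.0558 + 0.5·0.2066²)·7.7748] / (0.2066·√7.7748)
   = [0.098406 + 0.599762] / 0.576070 = 1.211950
d₂ = d₁ − σ√T = 1.211950 − 0.576070 = 0.635881
N(d₁) = 0.887234,  N(d₂) = 0.737573,  e^(−rT) = 0.648020
E₀ = V₀·N(d₁) − D·e^(−rT)·N(d₂)
   = 397.6306·0.887234 − 360.3651·0.648020·0.737573 = 180.550701
B₀ = V₀ − E₀ = 397.6306 − 180.550701 = 217.079899
spread = −(1/T)·ln(B₀/D) − r = −(1/7.7748)·ln(217.079899/360.3651) − 0.0558 = 0.00939167

spread=0.0094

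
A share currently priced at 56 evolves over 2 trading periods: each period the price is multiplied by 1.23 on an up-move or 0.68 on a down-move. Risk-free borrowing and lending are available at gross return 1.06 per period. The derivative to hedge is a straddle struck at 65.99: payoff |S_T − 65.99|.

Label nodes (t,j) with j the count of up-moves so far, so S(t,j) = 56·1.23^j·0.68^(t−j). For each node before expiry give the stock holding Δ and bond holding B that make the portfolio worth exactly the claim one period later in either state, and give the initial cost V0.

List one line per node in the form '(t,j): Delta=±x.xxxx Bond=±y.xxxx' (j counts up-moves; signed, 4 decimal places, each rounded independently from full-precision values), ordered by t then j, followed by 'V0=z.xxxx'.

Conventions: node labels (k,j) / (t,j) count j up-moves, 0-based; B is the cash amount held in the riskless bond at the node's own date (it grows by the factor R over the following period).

(0,0): Delta=-0.2072 Bond=30.2483
(1,0): Delta=-1.0000 Bond=62.2547
(1,1): Delta=-0.0111 Bond=18.5565
V0=18.6476

Risk-neutral probability p* = (R−d)/(u−d) = (1.06−0.68)/(1.23−0.68) = 0.6909.
Terminal payoffs: V(2,0)=40.0956, V(2,1)=19.1516, V(2,2)=18.7324
(1,0): S=38.0800. Δ = (V_up−V_dn)/(S_up−S_dn) = (19.1516−40.0956)/(46.8384−25.8944) = -1.0000. V = [p*·19.1516 + (1−p*)·40.0956]/1.06 = 24.1747. B = V − Δ·S = 62.2547.
(1,1): S=68.8800. Δ = (V_up−V_dn)/(S_up−S_dn) = (18.7324−19.1516)/(84.7224−46.8384) = -0.0111. V = [p*·18.7324 + (1−p*)·19.1516]/1.06 = 17.7943. B = V − Δ·S = 18.5565.
(0,0): S=56.0000. Δ = (V_up−V_dn)/(S_up−S_dn) = (17.7943−24.1747)/(68.8800−38.0800) = -0.2072. V = [p*·17.7943 + (1−p*)·24.1747]/1.06 = 18.6476. B = V − Δ·S = 30.2483.
Sanity check at the root: Δ(0,0)·S0 + B(0,0) reproduces V0 = 18.6476.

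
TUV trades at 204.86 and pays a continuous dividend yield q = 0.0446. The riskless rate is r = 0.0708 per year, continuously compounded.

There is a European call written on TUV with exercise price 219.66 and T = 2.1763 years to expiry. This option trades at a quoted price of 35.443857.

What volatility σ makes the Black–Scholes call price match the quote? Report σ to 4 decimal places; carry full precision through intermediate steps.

sigma = 0.3360

At σ = 0.3360 the Black–Scholes value reproduces the quote:
σ√T = 0.336·√2.1763 = 0.495677
d₁ = (ln(S/K) + (r−q+σ²/2)T) / (σ√T) = (ln(204.86/219.66) + (0.0708−0.0446+0.336²/2)·2.1763) / 0.495677 = (-0.069754 + 0.179867) / 0.495677 = 0.222146
d₂ = d₁ − σ√T = 0.222146 − 0.495677 = -0.273531
e^{−rT} = 0.857202
e^{−qT} = 0.907499
N(d₁) = 0.587900,  N(d₂) = 0.392223
V = S·e^{−qT}·N(d₁) − K·e^{−rT}·N(d₂) = 109.296613 − 73.852756 = 35.443857 (the observed quote) — the price is monotone increasing in volatility, hence this σ is the only solution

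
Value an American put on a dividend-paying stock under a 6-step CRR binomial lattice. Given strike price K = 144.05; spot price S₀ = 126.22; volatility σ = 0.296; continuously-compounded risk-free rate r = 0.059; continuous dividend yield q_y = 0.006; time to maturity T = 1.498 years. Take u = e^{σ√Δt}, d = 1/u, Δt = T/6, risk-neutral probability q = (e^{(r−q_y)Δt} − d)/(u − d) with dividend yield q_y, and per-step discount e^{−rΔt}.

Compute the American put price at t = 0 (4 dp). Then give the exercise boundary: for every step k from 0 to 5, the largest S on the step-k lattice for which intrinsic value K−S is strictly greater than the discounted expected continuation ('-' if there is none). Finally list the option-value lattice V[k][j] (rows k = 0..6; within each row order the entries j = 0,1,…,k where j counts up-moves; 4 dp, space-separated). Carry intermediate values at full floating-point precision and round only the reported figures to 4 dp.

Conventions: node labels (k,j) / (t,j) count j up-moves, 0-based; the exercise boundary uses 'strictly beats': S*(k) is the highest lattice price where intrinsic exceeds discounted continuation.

Δt=0.24967  u=1.15940  d=0.86252  q=0.50796  discount=0.98538
step 6 (expiry): payoffs max(K−S,0) = 92.0825 74.1950 50.1506 17.8300 0.0000 0.0000 0.0000
step 5: (k=5,j=0): S=60.2510, K−S=83.7990, hold=81.7828 ⇒ V=83.7990 exercise | (k=5,j=1): S=80.9897, K−S=63.0603, hold=61.0751 ⇒ V=63.0603 exercise | (k=5,j=2): S=108.8668, K−S=35.1832, hold=33.2398 ⇒ V=35.1832 exercise | (k=5,j=3): S=146.3393, K−S=0.0000, hold=8.6448 ⇒ V=8.6448 continue | (k=5,j=4): S=196.7100, K−S=0.0000, hold=0.0000 ⇒ V=0.0000 continue | (k=5,j=5): S=264.4185, K−S=0.0000, hold=0.0000 ⇒ V=0.0000 continue  boundary S*=108.8668
step 4: (k=4,j=0): S=69.8550, K−S=74.1950, hold=72.1932 ⇒ V=74.1950 exercise | (k=4,j=1): S=93.8994, K−S=50.1506, hold=48.1848 ⇒ V=50.1506 exercise | (k=4,j=2): S=126.2200, K−S=17.8300, hold=21.3854 ⇒ V=21.3854 continue | (k=4,j=3): S=169.6655, K−S=0.0000, hold=4.1914 ⇒ V=4.1914 continue | (k=4,j=4): S=228.0652, K−S=0.0000, hold=0.0000 ⇒ V=0.0000 continue  boundary S*=93.8994
step 3: (k=3,j=0): S=80.9897, K−S=63.0603, hold=61.0751 ⇒ V=63.0603 exercise | (k=3,j=1): S=108.8668, K−S=35.1832, hold=35.0194 ⇒ V=35.1832 exercise | (k=3,j=2): S=146.3393, K−S=0.0000, hold=12.4666 ⇒ V=12.4666 continue | (k=3,j=3): S=196.7100, K−S=0.0000, hold=2.0322 ⇒ V=2.0322 continue  boundary S*=108.8668
step 2: (k=2,j=0): S=93.8994, K−S=50.1506, hold=48.1848 ⇒ V=50.1506 exercise | (k=2,j=1): S=126.2200, K−S=17.8300, hold=23.2983 ⇒ V=23.2983 continue | (k=2,j=2): S=169.6655, K−S=0.0000, hold=7.0615 ⇒ V=7.0615 continue  boundary S*=93.8994
step 1: (k=1,j=0): S=108.8668, K−S=35.1832, hold=35.9769 ⇒ V=35.9769 continue | (k=1,j=1): S=146.3393, K−S=0.0000, hold=14.8306 ⇒ V=14.8306 continue  boundary S*=-
step 0: (k=0,j=0): S=126.2200, K−S=17.8300, hold=24.8665 ⇒ V=24.8665 continue  boundary S*=-

price = 24.8665
boundary = - - 93.8994 108.8668 93.8994 108.8668
tree:
24.8665
35.9769 14.8306
50.1506 23.2983 7.0615
63.0603 35.1832 12.4666 2.0322
74.1950 50.1506 21.3854 4.1914 0.0000
83.7990 63.0603 35.1832 8.6448 0.0000 0.0000
92.0825 74.1950 50.1506 17.8300 0.0000 0.0000 0.0000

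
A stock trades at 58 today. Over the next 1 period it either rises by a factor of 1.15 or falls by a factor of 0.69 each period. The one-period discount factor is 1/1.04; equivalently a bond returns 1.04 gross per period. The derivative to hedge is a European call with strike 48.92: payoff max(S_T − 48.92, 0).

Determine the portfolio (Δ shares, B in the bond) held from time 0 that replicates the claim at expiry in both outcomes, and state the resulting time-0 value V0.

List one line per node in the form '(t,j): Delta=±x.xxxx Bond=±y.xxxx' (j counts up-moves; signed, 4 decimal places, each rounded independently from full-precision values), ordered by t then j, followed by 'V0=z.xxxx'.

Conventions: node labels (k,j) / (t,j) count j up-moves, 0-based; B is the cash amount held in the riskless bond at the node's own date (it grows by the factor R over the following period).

(0,0): Delta=0.6664 Bond=-25.6442
V0=13.0079

Under the risk-neutral measure, an up-move has probability p* = (R−d)/(u−d) = 0.7609 and values discount at R = 1.04.
Payoffs at expiry: V(1,0)=0.0000, V(1,1)=17.7800
(0,0): S=58.0000. Δ = (V_up−V_dn)/(S_up−S_dn) = (17.7800−0.0000)/(66.7000−40.0200) = 0.6664. V = [p*·17.7800 + (1−p*)·0.0000]/1.04 = 13.0079. B = V − Δ·S = -25.6442.
Verification: the root portfolio costs Δ(0,0)·S0 + B(0,0) = 13.0079, matching V0.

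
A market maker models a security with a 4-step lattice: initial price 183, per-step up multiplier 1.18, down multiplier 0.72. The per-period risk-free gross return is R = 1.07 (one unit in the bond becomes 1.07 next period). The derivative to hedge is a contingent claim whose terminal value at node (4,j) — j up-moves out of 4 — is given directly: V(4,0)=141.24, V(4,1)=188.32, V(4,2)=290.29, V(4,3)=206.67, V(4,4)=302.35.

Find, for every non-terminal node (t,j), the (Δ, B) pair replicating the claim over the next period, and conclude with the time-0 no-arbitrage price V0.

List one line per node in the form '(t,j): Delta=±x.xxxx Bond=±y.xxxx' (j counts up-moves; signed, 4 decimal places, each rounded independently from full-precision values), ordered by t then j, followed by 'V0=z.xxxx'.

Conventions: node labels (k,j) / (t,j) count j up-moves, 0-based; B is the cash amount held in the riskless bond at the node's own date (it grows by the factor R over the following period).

(0,0): Delta=0.2072 Bond=156.1333
(1,0): Delta=-0.1241 Bond=210.7180
(1,1): Delta=0.2708 Bond=153.3424
(2,0): Delta=1.9027 Bond=33.1919
(2,1): Delta=-0.5128 Bond=285.8980
(2,2): Delta=0.4210 Bond=125.7896
(3,0): Delta=1.4984 Bond=63.1304
(3,1): Delta=1.9802 Bond=26.8362
(3,2): Delta=-0.9908 Bond=393.6201
(3,3): Delta=0.6918 Bond=53.1869
V0=194.0569

The replicating-portfolio and risk-neutral prices coincide; use p* = (1.07−0.72)/(1.18−0.72) = 0.7609 for the latter.
At maturity the claim pays: V(4,0)=141.2400, V(4,1)=188.3200, V(4,2)=290.2900, V(4,3)=206.6700, V(4,4)=302.3500
Node (3,0) S=68.3044: V=(p*·188.3200+(1−p*)·141.2400)/1.07=165.4783; Δ=(188.3200−141.2400)/(80.5992−49.1792)=1.4984; B=V−Δ·S=63.1304
Node (3,1) S=111.9433: V=(p*·290.2900+(1−p*)·188.3200)/1.07=248.5102; Δ=(290.2900−188.3200)/(132.0931−80.5992)=1.9802; B=V−Δ·S=26.8362
Node (3,2) S=183.4626: V=(p*·206.6700+(1−p*)·290.2900)/1.07=211.8375; Δ=(206.6700−290.2900)/(216.4859−132.0931)=-0.9908; B=V−Δ·S=393.6201
Node (3,3) S=300.6749: V=(p*·302.3500+(1−p*)·206.6700)/1.07=261.1869; Δ=(302.3500−206.6700)/(354.7963−216.4859)=0.6918; B=V−Δ·S=53.1869
Node (2,0) S=94.8672: V=(p*·248.5102+(1−p*)·165.4783)/1.07=213.6960; Δ=(248.5102−165.4783)/(111.9433−68.3044)=1.9027; B=V−Δ·S=33.1919
Node (2,1) S=155.4768: V=(p*·211.8375+(1−p*)·248.5102)/1.07=206.1748; Δ=(211.8375−248.5102)/(183.4626−111.9433)=-0.5128; B=V−Δ·S=285.8980
Node (2,2) S=254.8092: V=(p*·261.1869+(1−p*)·211.8375)/1.07=233.0710; Δ=(261.1869−211.8375)/(300.6749−183.4626)=0.4210; B=V−Δ·S=125.7896
Node (1,0) S=131.7600: V=(p*·206.1748+(1−p*)·213.6960)/1.07=194.3676; Δ=(206.1748−213.6960)/(155.4768−94.8672)=-0.1241; B=V−Δ·S=210.7180
Node (1,1) S=215.9400: V=(p*·233.0710+(1−p*)·206.1748)/1.07=211.8124; Δ=(233.0710−206.1748)/(254.8092−155.4768)=0.2708; B=V−Δ·S=153.3424
Node (0,0) S=183.0000: V=(p*·211.8124+(1−p*)·194.3676)/1.07=194.0569; Δ=(211.8124−194.3676)/(215.9400−131.7600)=0.2072; B=V−Δ·S=156.1333
Sanity check at the root: Δ(0,0)·S0 + B(0,0) reproduces V0 = 194.0569.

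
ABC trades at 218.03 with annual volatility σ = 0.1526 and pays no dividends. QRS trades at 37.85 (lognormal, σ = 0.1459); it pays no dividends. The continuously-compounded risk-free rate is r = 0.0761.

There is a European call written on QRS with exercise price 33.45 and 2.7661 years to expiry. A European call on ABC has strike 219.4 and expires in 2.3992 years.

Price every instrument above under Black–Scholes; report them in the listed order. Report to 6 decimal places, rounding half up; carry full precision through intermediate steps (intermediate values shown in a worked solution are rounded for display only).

[QRS call K=33.45]
σ√T = 0.1459·√2.7661 = 0.242655
d₁ = (ln(S/K) + (r+σ²/2)T) / (σ√T) = (ln(37.85/33.45) + (0.0761+0.1459²/2)·2.7661) / 0.242655 = (0.123579 + 0.239941) / 0.242655 = 1.498095
d₂ = d₁ − σ√T = 1.498095 − 0.242655 = 1.255440
e^{−rT} = 0.810179
N(d₁) = 0.932946,  N(d₂) = 0.895340
price = S·N(d₁) − K·e^{−rT}·N(d₂) = 35.311993 − 24.264158 = 11.047836
[ABC call K=219.4]
σ√T = 0.1526·√2.3992 = 0.236367
d₁ = (ln(S/K) + (r+σ²/2)T) / (σ√T) = (ln(218.03/219.4) + (0.0761+0.1526²/2)·2.3992) / 0.236367 = (-0.006264 + 0.210514) / 0.236367 = 0.864121
d₂ = d₁ − σ√T = 0.864121 − 0.236367 = 0.627753
e^{−rT} = 0.833119
N(d₁) = 0.806239,  N(d₂) = 0.734917
price = S·N(d₁) − K·e^{−rT}·N(d₂) = 175.784331 − 134.332752 = 41.451579

price(QRS call K=33.45) = 11.047836
price(ABC call K=219.4) = 41.451579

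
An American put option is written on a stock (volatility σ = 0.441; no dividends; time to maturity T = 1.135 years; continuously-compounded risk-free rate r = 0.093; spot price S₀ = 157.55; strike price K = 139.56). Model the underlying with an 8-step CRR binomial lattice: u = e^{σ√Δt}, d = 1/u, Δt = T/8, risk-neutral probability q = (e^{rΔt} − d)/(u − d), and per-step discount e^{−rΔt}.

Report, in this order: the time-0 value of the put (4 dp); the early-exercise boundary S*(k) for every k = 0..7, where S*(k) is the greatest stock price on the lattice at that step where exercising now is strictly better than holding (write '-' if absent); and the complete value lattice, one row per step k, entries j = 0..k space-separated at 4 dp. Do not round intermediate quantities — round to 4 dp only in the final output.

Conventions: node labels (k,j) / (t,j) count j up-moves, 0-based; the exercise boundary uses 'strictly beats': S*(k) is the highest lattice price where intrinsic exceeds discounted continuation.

Δt=0.14188, u=1.18070, d=0.84695, q=0.49836, disc=e^(-rΔt)=0.98689
k=8 terminal: V=max(K-S,0) → 97.8444 81.4061 58.4903 26.5444 0.0000 0.0000 0.0000 0.0000 0.0000
k=7: j=0 S=49.2537 intr=90.3063 cont=88.4770 V=90.3063[EX]; j=1 S=68.6623 intr=70.8977 cont=69.0683 V=70.8977[EX]; j=2 S=95.7191 intr=43.8409 cont=42.0116 V=43.8409[EX]; j=3 S=133.4377 intr=6.1223 cont=13.1411 V=13.1411[hold]; j=4 S=186.0195 intr=0.0000 cont=0.0000 V=0.0000[hold]; j=5 S=259.3213 intr=0.0000 cont=0.0000 V=0.0000[hold]; j=6 S=361.5082 intr=0.0000 cont=0.0000 V=0.0000[hold]; j=7 S=503.9623 intr=0.0000 cont=0.0000 V=0.0000[hold]  S*(7)=95.7191
k=6: j=0 S=58.1539 intr=81.4061 cont=79.5768 V=81.4061[EX]; j=1 S=81.0697 intr=58.4903 cont=56.6610 V=58.4903[EX]; j=2 S=113.0156 intr=26.5444 cont=28.1671 V=28.1671[hold]; j=3 S=157.5500 intr=0.0000 cont=6.5056 V=6.5056[hold]; j=4 S=219.6334 intr=0.0000 cont=0.0000 V=0.0000[hold]; j=5 S=306.1810 intr=0.0000 cont=0.0000 V=0.0000[hold]; j=6 S=426.8331 intr=0.0000 cont=0.0000 V=0.0000[hold]  S*(6)=81.0697
k=5: j=0 S=68.6623 intr=70.8977 cont=69.0683 V=70.8977[EX]; j=1 S=95.7191 intr=43.8409 cont=42.8097 V=43.8409[EX]; j=2 S=133.4377 intr=6.1223 cont=17.1441 V=17.1441[hold]; j=3 S=186.0195 intr=0.0000 cont=3.2207 V=3.2207[hold]; j=4 S=259.3213 intr=0.0000 cont=0.0000 V=0.0000[hold]; j=5 S=361.5082 intr=0.0000 cont=0.0000 V=0.0000[hold]  S*(5)=95.7191
k=4: j=0 S=81.0697 intr=58.4903 cont=56.6610 V=58.4903[EX]; j=1 S=113.0156 intr=26.5444 cont=30.1359 V=30.1359[hold]; j=2 S=157.5500 intr=0.0000 cont=10.0714 V=10.0714[hold]; j=3 S=219.6334 intr=0.0000 cont=1.5944 V=1.5944[hold]; j=4 S=306.1810 intr=0.0000 cont=0.0000 V=0.0000[hold]  S*(4)=81.0697
k=3: j=0 S=95.7191 intr=43.8409 cont=43.7780 V=43.8409[EX]; j=1 S=133.4377 intr=6.1223 cont=19.8725 V=19.8725[hold]; j=2 S=186.0195 intr=0.0000 cont=5.7701 V=5.7701[hold]; j=3 S=259.3213 intr=0.0000 cont=0.7893 V=0.7893[hold]  S*(3)=95.7191
k=2: j=0 S=113.0156 intr=26.5444 cont=31.4778 V=31.4778[hold]; j=1 S=157.5500 intr=0.0000 cont=12.6760 V=12.6760[hold]; j=2 S=219.6334 intr=0.0000 cont=3.2448 V=3.2448[hold]  S*(2)=-
k=1: j=0 S=133.4377 intr=6.1223 cont=21.8179 V=21.8179[hold]; j=1 S=186.0195 intr=0.0000 cont=7.8713 V=7.8713[hold]  S*(1)=-
k=0: j=0 S=157.5500 intr=0.0000 cont=14.6725 V=14.6725[hold]  S*(0)=-

price = 14.6725
boundary = - - - 95.7191 81.0697 95.7191 81.0697 95.7191
tree:
14.6725
21.8179 7.8713
31.4778 12.6760 3.2448
43.8409 19.8725 5.7701 0.7893
58.4903 30.1359 10.0714 1.5944 0.0000
70.8977 43.8409 17.1441 3.2207 0.0000 0.0000
81.4061 58.4903 28.1671 6.5056 0.0000 0.0000 0.0000
90.3063 70.8977 43.8409 13.1411 0.0000 0.0000 0.0000 0.0000
97.8444 81.4061 58.4903 26.5444 0.0000 0.0000 0.0000 0.0000 0.0000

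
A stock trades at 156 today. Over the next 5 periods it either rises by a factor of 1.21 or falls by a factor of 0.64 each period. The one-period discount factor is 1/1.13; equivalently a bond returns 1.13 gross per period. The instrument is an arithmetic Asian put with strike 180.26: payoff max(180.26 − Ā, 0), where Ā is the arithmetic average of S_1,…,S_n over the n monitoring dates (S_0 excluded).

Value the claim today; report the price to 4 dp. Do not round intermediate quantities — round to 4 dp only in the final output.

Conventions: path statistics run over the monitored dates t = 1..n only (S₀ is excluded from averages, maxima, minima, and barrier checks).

price = 5.8175

Risk-neutral up-probability p* = (R−d)/(u−d) = (1.13−0.64)/(1.21−0.64) = 0.8596; the claim prices as the p*-weighted sum of path payoffs discounted by R^5.
Enumerate all 2^5 = 32 price paths (U = up ×1.21, D = down ×0.64); each path with k up-moves has probability p*^k·(1−p*)^(5−k).
DDDDD: Ā=49.5110, payoff=130.7490, prob=0.000054
UDDDD: Ā=93.6067, payoff=86.6533, prob=0.000334
DUDDD: Ā=75.8227, payoff=104.4373, prob=0.000334
UUDDD: Ā=143.3523, payoff=36.9077, prob=0.002043
DDUDD: Ā=64.4409, payoff=115.8191, prob=0.000334
UDUDD: Ā=121.8336, payoff=58.4264, prob=0.002043
DUUDD: Ā=104.0496, payoff=76.2104, prob=0.002043
UUUDD: Ā=196.7189, payoff=0.0000, prob=0.012514
DDDUD: Ā=57.1566, payoff=123.1034, prob=0.000334
UDDUD: Ā=108.0617, payoff=72.1983, prob=0.002043
DUDUD: Ā=90.2777, payoff=89.9823, prob=0.002043
UUDUD: Ā=170.6813, payoff=9.5787, prob=0.012514
DDUUD: Ā=78.8960, payoff=101.3640, prob=0.002043
UDUUD: Ā=149.1627, payoff=31.0973, prob=0.012514
DUUUD: Ā=131.3787, payoff=48.8813, prob=0.012514
UUUUD: Ā=248.3878, payoff=0.0000, prob=0.076648
DDDDU: Ā=52.4946, payoff=127.7654, prob=0.000334
UDDDU: Ā=99.2477, payoff=81.0123, prob=0.002043
DUDDU: Ā=81.4637, payoff=98.7963, prob=0.002043
UUDDU: Ā=154.0173, payoff=26.2427, prob=0.012514
DDUDU: Ā=70.0819, payoff=110.1781, prob=0.002043
UDUDU: Ā=132.4986, payoff=47.7614, prob=0.012514
DUUDU: Ā=114.7146, payoff=65.5454, prob=0.012514
UUUDU: Ā=216.8823, payoff=0.0000, prob=0.076648
DDDUU: Ā=62.7976, payoff=117.4624, prob=0.002043
UDDUU: Ā=118.7267, payoff=61.5333, prob=0.012514
DUDUU: Ā=100.9427, payoff=79.3173, prob=0.012514
UUDUU: Ā=190.8448, payoff=0.0000, prob=0.076648
DDUUU: Ā=89.5609, payoff=90.6991, prob=0.012514
UDUUU: Ā=169.3261, payoff=10.9339, prob=0.076648
DUUUU: Ā=151.5421, payoff=28.7179, prob=0.076648
UUUUU: Ā=286.5094, payoff=0.0000, prob=0.469468
Price = Σ prob·payoff / R^5 = 10.718405 / 1.842435 = 5.8175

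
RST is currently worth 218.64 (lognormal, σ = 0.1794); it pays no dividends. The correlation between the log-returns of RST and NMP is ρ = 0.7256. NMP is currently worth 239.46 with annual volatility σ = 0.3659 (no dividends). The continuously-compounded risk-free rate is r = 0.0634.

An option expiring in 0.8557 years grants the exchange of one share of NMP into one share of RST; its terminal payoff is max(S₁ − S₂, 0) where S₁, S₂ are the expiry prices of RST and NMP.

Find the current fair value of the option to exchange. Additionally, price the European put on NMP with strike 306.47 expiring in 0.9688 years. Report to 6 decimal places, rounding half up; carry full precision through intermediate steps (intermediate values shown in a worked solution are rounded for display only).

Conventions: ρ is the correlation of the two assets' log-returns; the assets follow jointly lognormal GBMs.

exchange price = 13.531621
price(NMP put K=306.47) = 66.893871

σ_eff = √(σ₁² + σ₂² − 2ρσ₁σ₂) = √(0.1794² + 0.3659² − 2·0.7256·0.1794·0.3659) = 0.266096
d₁ = (ln(S₁/S₂) + (q₂ − q₁ + σ_eff²/2)T) / (σ_eff√T) = (ln(218.64/239.46) + (0.0 − 0.0 + 0.035403)·0.8557) / 0.246149 = -0.246457
d₂ = d₁ − σ_eff√T = -0.246457 − 0.246149 = -0.492606
N(d₁) = 0.402664,  N(d₂) = 0.311146
V = S₁·e^{−q₁T}·N(d₁) − S₂·e^{−q₂T}·N(d₂) = 88.038523 − 74.506903 = 13.531621
[vanilla: NMP put K=306.47]
σ√T = 0.3659·√0.9688 = 0.360147
d₁ = (ln(S/K) + (r+σ²/2)T) / (σ√T) = (ln(239.46/306.47) + (0.0634+0.3659²/2)·0.9688) / 0.360147 = (-0.246733 + 0.126275) / 0.360147 = -0.334471
d₂ = d₁ − σ√T = -0.334471 − 0.360147 = -0.694618
e^{−rT} = 0.940426
N(−d₁) = 0.630988,  N(−d₂) = 0.756353
price = K·e^{−rT}·N(−d₂) − S·N(−d₁) = 217.990260 − 151.096389 = 66.893871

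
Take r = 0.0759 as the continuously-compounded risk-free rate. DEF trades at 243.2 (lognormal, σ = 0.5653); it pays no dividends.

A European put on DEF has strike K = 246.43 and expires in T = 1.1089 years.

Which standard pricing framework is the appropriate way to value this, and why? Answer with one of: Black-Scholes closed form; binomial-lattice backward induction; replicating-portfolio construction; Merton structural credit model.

Key observation: with DEF following a GBM at constant σ and r, the European put struck at 246.43 prices in closed form — nothing here needs a stepwise model or a balance sheet.

framework: Black-Scholes closed form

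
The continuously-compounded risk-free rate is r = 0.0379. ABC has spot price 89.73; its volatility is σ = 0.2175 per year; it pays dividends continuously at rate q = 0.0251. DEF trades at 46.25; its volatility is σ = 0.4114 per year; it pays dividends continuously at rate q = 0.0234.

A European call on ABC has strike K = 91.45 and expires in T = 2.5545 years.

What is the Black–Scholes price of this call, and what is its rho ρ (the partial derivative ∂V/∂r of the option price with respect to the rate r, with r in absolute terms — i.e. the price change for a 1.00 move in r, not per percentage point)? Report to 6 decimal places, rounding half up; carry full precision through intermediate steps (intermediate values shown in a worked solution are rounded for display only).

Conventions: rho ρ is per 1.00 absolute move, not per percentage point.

price = 12.115448
ρ = 94.692806

σ√T = 0.2175·√2.5545 = 0.347626
d₁ = (ln(S/K) + (r−q+σ²/2)T) / (σ√T) = (ln(89.73/91.45) + (0.0379−0.0251+0.2175²/2)·2.5545) / 0.347626 = (-0.018987 + 0.093120) / 0.347626 = 0.213253
d₂ = d₁ − σ√T = 0.213253 − 0.347626 = -0.134373
e^{−rT} = 0.907723
e^{−qT} = 0.937894
N(d₁) = 0.584435,  N(d₂) = 0.446554
Call price V = S·e^{−qT}·N(d₁) − K·e^{−rT}·N(d₂) = 49.184466 − 37.069018 = 12.115448
ρ = K·T·e^{−rT}·N(d₂) = 94.692806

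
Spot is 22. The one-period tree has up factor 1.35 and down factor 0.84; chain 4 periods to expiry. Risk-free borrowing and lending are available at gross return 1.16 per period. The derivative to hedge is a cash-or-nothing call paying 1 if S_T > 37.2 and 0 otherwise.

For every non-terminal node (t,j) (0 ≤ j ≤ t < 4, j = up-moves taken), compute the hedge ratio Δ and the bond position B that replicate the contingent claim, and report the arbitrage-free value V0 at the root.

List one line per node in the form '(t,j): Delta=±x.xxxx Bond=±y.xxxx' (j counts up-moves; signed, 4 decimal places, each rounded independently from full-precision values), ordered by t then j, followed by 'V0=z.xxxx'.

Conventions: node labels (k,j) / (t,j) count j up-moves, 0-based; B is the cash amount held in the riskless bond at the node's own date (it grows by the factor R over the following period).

(0,0): Delta=0.0251 Bond=-0.2638
(1,0): Delta=0.0310 Bond=-0.4154
(1,1): Delta=0.0229 Bond=-0.2411
(2,0): Delta=0.0000 Bond=0.0000
(2,1): Delta=0.0425 Bond=-0.7680
(2,2): Delta=0.0157 Bond=0.0103
(3,0): Delta=0.0000 Bond=0.0000
(3,1): Delta=0.0000 Bond=0.0000
(3,2): Delta=0.0582 Bond=-1.4199
(3,3): Delta=0.0000 Bond=0.8621
V0=0.2889

No-arbitrage ⇒ martingale measure with p* = (R−d)/(u−d) = 0.6275.
Expiry values: V(4,0)=0.0000, V(4,1)=0.0000, V(4,2)=0.0000, V(4,3)=1.0000, V(4,4)=1.0000
  t=3,j=0: stock 13.0395 → up 17.6033 (V=0.0000), down 10.9532 (V=0.0000). Price 0.0000; hedge Δ=0.0000, bond B=0.0000.
  t=3,j=1: stock 20.9563 → up 28.2910 (V=0.0000), down 17.6033 (V=0.0000). Price 0.0000; hedge Δ=0.0000, bond B=0.0000.
  t=3,j=2: stock 33.6798 → up 45.4677 (V=1.0000), down 28.2910 (V=0.0000). Price 0.5409; hedge Δ=0.0582, bond B=-1.4199.
  t=3,j=3: stock 54.1283 → up 73.0731 (V=1.0000), down 45.4677 (V=1.0000). Price 0.8621; hedge Δ=0.0000, bond B=0.8621.
  t=2,j=0: stock 15.5232 → up 20.9563 (V=0.0000), down 13.0395 (V=0.0000). Price 0.0000; hedge Δ=0.0000, bond B=0.0000.
  t=2,j=1: stock 24.9480 → up 33.6798 (V=0.5409), down 20.9563 (V=0.0000). Price 0.2926; hedge Δ=0.0425, bond B=-0.7680.
  t=2,j=2: stock 40.0950 → up 54.1283 (V=0.8621), down 33.6798 (V=0.5409). Price 0.6400; hedge Δ=0.0157, bond B=0.0103.
  t=1,j=0: stock 18.4800 → up 24.9480 (V=0.2926), down 15.5232 (V=0.0000). Price 0.1583; hedge Δ=0.0310, bond B=-0.4154.
  t=1,j=1: stock 29.7000 → up 40.0950 (V=0.6400), down 24.9480 (V=0.2926). Price 0.4402; hedge Δ=0.0229, bond B=-0.2411.
  t=0,j=0: stock 22.0000 → up 29.7000 (V=0.4402), down 18.4800 (V=0.1583). Price 0.2889; hedge Δ=0.0251, bond B=-0.2638.
Verification: the root portfolio costs Δ(0,0)·S0 + B(0,0) = 0.2889, matching V0.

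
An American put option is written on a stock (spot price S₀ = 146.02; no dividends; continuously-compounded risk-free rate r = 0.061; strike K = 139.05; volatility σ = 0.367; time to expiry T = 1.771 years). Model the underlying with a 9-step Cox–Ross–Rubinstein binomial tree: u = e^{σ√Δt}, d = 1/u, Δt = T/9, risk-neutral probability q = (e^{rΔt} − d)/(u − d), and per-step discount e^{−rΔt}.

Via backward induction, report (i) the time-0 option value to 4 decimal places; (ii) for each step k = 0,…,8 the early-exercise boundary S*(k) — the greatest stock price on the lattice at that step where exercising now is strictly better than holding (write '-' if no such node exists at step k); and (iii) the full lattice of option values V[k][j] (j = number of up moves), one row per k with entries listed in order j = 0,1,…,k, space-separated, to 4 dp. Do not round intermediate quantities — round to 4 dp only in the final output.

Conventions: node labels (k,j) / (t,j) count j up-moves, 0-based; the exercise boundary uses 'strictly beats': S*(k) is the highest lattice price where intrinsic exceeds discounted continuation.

params: Δt=0.19678 u=1.17680 d=0.84976 q=0.49631 e^(-rΔt)=0.98807
t_9 payoffs: 105.3147 92.3313 74.3511 49.4510 14.9679 0.0000 0.0000 0.0000 0.0000 0.0000
t_8: node(8,0) S=39.6997 payoff=99.3503 vs cont=97.6912 → 99.3503 [stop]  node(8,1) S=54.9786 payoff=84.0714 vs cont=82.4123 → 84.0714 [stop]  node(8,2) S=76.1377 payoff=62.9123 vs cont=61.2532 → 62.9123 [stop]  node(8,3) S=105.4402 payoff=33.6098 vs cont=31.9507 → 33.6098 [stop]  node(8,4) S=146.0200 payoff=0.0000 vs cont=7.4491 → 7.4491 [wait]  node(8,5) S=202.2174 payoff=0.0000 vs cont=0.0000 → 0.0000 [wait]  node(8,6) S=280.0430 payoff=0.0000 vs cont=0.0000 → 0.0000 [wait]  node(8,7) S=387.8206 payoff=0.0000 vs cont=0.0000 → 0.0000 [wait]  node(8,8) S=537.0776 payoff=0.0000 vs cont=0.0000 → 0.0000 [wait]  ⇒ S*(8)=105.4402
t_7: node(7,0) S=46.7187 payoff=92.3313 vs cont=90.6722 → 92.3313 [stop]  node(7,1) S=64.6989 payoff=74.3511 vs cont=72.6920 → 74.3511 [stop]  node(7,2) S=89.5990 payoff=49.4510 vs cont=47.7919 → 49.4510 [stop]  node(7,3) S=124.0821 payoff=14.9679 vs cont=20.3798 → 20.3798 [wait]  node(7,4) S=171.8365 payoff=0.0000 vs cont=3.7073 → 3.7073 [wait]  node(7,5) S=237.9697 payoff=0.0000 vs cont=0.0000 → 0.0000 [wait]  node(7,6) S=329.5549 payoff=0.0000 vs cont=0.0000 → 0.0000 [wait]  node(7,7) S=456.3878 payoff=0.0000 vs cont=0.0000 → 0.0000 [wait]  ⇒ S*(7)=89.5990
t_6: node(6,0) S=54.9786 payoff=84.0714 vs cont=82.4123 → 84.0714 [stop]  node(6,1) S=76.1377 payoff=62.9123 vs cont=61.2532 → 62.9123 [stop]  node(6,2) S=105.4402 payoff=33.6098 vs cont=34.6047 → 34.6047 [wait]  node(6,3) S=146.0200 payoff=0.0000 vs cont=11.9606 → 11.9606 [wait]  node(6,4) S=202.2174 payoff=0.0000 vs cont=1.8450 → 1.8450 [wait]  node(6,5) S=280.0430 payoff=0.0000 vs cont=0.0000 → 0.0000 [wait]  node(6,6) S=387.8206 payoff=0.0000 vs cont=0.0000 → 0.0000 [wait]  ⇒ S*(6)=76.1377
t_5: node(5,0) S=64.6989 payoff=74.3511 vs cont=72.6920 → 74.3511 [stop]  node(5,1) S=89.5990 payoff=49.4510 vs cont=48.2798 → 49.4510 [stop]  node(5,2) S=124.0821 payoff=14.9679 vs cont=23.0873 → 23.0873 [wait]  node(5,3) S=171.8365 payoff=0.0000 vs cont=6.8573 → 6.8573 [wait]  node(5,4) S=237.9697 payoff=0.0000 vs cont=0.9182 → 0.9182 [wait]  node(5,5) S=329.5549 payoff=0.0000 vs cont=0.0000 → 0.0000 [wait]  ⇒ S*(5)=89.5990
t_4: node(4,0) S=76.1377 payoff=62.9123 vs cont=61.2532 → 62.9123 [stop]  node(4,1) S=105.4402 payoff=33.6098 vs cont=35.9324 → 35.9324 [wait]  node(4,2) S=146.0200 payoff=0.0000 vs cont=14.8527 → 14.8527 [wait]  node(4,3) S=202.2174 payoff=0.0000 vs cont=3.8630 → 3.8630 [wait]  node(4,4) S=280.0430 payoff=0.0000 vs cont=0.4570 → 0.4570 [wait]  ⇒ S*(4)=76.1377
t_3: node(3,0) S=89.5990 payoff=49.4510 vs cont=48.9309 → 49.4510 [stop]  node(3,1) S=124.0821 payoff=14.9679 vs cont=25.1664 → 25.1664 [wait]  node(3,2) S=171.8365 payoff=0.0000 vs cont=9.2862 → 9.2862 [wait]  node(3,3) S=237.9697 payoff=0.0000 vs cont=2.1466 → 2.1466 [wait]  ⇒ S*(3)=89.5990
t_2: node(2,0) S=105.4402 payoff=33.6098 vs cont=36.9520 → 36.9520 [wait]  node(2,1) S=146.0200 payoff=0.0000 vs cont=17.0786 → 17.0786 [wait]  node(2,2) S=202.2174 payoff=0.0000 vs cont=5.6742 → 5.6742 [wait]  ⇒ S*(2)=-
t_1: node(1,0) S=124.0821 payoff=14.9679 vs cont=26.7653 → 26.7653 [wait]  node(1,1) S=171.8365 payoff=0.0000 vs cont=11.2822 → 11.2822 [wait]  ⇒ S*(1)=-
t_0: node(0,0) S=146.0200 payoff=0.0000 vs cont=18.8532 → 18.8532 [wait]  ⇒ S*(0)=-

price = 18.8532
boundary = - - - 89.5990 76.1377 89.5990 76.1377 89.5990 105.4402
tree:
18.8532
26.7653 11.2822
36.9520 17.0786 5.6742
49.4510 25.1664 9.2862 2.1466
62.9123 35.9324 14.8527 3.8630 0.4570
74.3511 49.4510 23.0873 6.8573 0.9182 0.0000
84.0714 62.9123 34.6047 11.9606 1.8450 0.0000 0.0000
92.3313 74.3511 49.4510 20.3798 3.7073 0.0000 0.0000 0.0000
99.3503 84.0714 62.9123 33.6098 7.4491 0.0000 0.0000 0.0000 0.0000
105.3147 92.3313 74.3511 49.4510 14.9679 0.0000 0.0000 0.0000 0.0000 0.0000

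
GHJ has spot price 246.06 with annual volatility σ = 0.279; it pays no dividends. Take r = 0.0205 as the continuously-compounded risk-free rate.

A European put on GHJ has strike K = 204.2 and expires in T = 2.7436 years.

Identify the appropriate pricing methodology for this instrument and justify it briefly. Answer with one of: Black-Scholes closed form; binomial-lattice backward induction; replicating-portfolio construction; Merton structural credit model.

Key observation: the strike-204.2 put on GHJ is European-exercise on a continuously-modelled lognormal underlying, so its value is a single closed-form evaluation.

framework: Black-Scholes closed form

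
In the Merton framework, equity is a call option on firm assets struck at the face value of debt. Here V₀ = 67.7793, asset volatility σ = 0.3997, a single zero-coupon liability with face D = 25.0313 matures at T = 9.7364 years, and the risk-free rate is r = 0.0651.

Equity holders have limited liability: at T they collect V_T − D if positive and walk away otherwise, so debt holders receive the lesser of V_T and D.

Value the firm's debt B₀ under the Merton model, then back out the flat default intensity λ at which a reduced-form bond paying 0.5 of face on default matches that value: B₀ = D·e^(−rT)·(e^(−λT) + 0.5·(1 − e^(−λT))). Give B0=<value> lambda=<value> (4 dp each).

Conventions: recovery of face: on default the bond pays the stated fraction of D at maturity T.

B0=11.8120 lambda=0.0257

Equity is a call on the firm's assets struck at D = 25.0313:
d₁ = [ln(V₀/D) + (r + σ²/2)T] / (σ√T)
   = [ln(67.7793/25.0313) + (0.0651 + 0.5·0.3997²)·9.7364] / (0.3997·√9.7364)
   = [0.996130 + 1.411584] / 1.247192 = 1.930507
d₂ = d₁ − σ√T = 1.930507 − 1.247192 = 0.683315
N(d₁) = 0.973228,  N(d₂) = 0.752796,  e^(−rT) = 0.530551
E₀ = V₀·N(d₁) − D·e^(−rT)·N(d₂)
   = 67.7793·0.973228 − 25.0313·0.530551·0.752796 = 55.967297
B₀ = V₀ − E₀ = 67.7793 − 55.967297 = 11.812003
e^(−λT) = (B₀·e^(rT)/D − 0.5)/(1 − 0.5) = (11.8120·1.884834/25.0313 − 0.5)/0.5 = 0.77886540
λ = −ln(0.77886540)/9.7364 = 0.025668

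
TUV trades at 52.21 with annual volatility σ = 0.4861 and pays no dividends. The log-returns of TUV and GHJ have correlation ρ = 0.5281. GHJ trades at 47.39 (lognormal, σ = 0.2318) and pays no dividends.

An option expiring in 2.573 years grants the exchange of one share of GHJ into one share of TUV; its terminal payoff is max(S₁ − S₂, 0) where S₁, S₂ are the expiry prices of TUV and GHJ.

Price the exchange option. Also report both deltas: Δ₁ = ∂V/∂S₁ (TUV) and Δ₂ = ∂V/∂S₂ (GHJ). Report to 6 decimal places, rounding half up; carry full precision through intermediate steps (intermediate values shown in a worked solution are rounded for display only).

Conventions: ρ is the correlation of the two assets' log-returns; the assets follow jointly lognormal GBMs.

exchange price = 15.483709
Δ1 = 0.683566
Δ2 = -0.426361

σ_eff = √(σ₁² + σ₂² − 2ρσ₁σ₂) = √(0.4861² + 0.2318² − 2·0.5281·0.4861·0.2318) = 0.413538
d₁ = (ln(S₁/S₂) + (q₂ − q₁ + σ_eff²/2)T) / (σ_eff√T) = (ln(52.21/47.39) + (0.0 − 0.0 + 0.085507)·2.573) / 0.663339 = 0.477693
d₂ = d₁ − σ_eff√T = 0.477693 − 0.663339 = -0.185647
N(d₁) = 0.683566,  N(d₂) = 0.426361
V = S₁·e^{−q₁T}·N(d₁) − S₂·e^{−q₂T}·N(d₂) = 35.688955 − 20.205246 = 15.483709
Key observation: pricing in GHJ-units makes this a unit-strike call on the ratio S₁/S₂ — the risk-free rate cancels and cannot affect the value.
Δ₁ = e^{−q₁T}·N(d₁) = 0.683566;  Δ₂ = −e^{−q₂T}·N(d₂) = -0.426361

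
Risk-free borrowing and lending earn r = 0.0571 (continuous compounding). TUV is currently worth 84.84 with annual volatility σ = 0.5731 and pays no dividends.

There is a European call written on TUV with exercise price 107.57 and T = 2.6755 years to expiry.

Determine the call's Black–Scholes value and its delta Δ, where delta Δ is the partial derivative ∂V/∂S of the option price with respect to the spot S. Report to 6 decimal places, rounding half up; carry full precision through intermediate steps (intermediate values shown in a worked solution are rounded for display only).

price = 28.330229
Δ = 0.647454

σ√T = 0.5731·√2.6755 = 0.937417
d₁ = (ln(S/K) + (r+σ²/2)T) / (σ√T) = (ln(84.84/107.57) + (0.0571+0.5731²/2)·2.6755) / 0.937417 = (-0.237375 + 0.592146) / 0.937417 = 0.378457
d₂ = d₁ − σ√T = 0.378457 − 0.937417 = -0.558960
e^{−rT} = 0.858326
N(d₁) = 0.647454,  N(d₂) = 0.288094
Call price V = S·N(d₁) − K·e^{−rT}·N(d₂) = 54.930026 − 26.599797 = 28.330229
Δ = N(d₁) = 0.647454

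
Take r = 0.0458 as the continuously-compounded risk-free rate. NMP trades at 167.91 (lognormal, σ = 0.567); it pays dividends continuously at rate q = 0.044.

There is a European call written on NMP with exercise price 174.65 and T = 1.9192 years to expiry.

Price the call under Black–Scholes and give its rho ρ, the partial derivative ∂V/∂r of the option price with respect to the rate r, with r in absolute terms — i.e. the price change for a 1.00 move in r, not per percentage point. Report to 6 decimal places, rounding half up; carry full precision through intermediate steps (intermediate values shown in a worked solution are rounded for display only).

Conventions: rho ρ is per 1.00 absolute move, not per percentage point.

σ√T = 0.567·√1.9192 = 0.785495
d₁ = (ln(S/K) + (r−q+σ²/2)T) / (σ√T) = (ln(167.91/174.65) + (0.0458−0.044+0.567²/2)·1.9192) / 0.785495 = (-0.039356 + 0.311955) / 0.785495 = 0.347042
d₂ = d₁ − σ√T = 0.347042 − 0.785495 = -0.438453
e^{−rT} = 0.915853
e^{−qT} = 0.919022
N(d₁) = 0.635720,  N(d₂) = 0.330529
Call price V = S·e^{−qT}·N(d₁) − K·e^{−rT}·N(d₂) = 98.099906 − 52.869365 = 45.230541
ρ = K·T·e^{−rT}·N(d₂) = 101.466886

price = 45.230541
ρ = 101.466886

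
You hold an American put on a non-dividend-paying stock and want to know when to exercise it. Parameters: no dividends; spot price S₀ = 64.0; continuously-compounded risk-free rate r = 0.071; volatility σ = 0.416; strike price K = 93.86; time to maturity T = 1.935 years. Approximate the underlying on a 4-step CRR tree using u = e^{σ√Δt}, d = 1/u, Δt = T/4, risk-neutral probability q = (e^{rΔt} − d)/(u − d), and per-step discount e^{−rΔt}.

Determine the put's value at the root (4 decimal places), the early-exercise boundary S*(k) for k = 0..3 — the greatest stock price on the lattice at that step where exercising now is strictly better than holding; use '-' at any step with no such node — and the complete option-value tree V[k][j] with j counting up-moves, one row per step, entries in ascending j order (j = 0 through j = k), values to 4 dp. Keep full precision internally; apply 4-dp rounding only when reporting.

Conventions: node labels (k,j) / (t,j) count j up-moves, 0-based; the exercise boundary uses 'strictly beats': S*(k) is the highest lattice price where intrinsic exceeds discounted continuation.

params: Δt=0.48375 u=1.33554 d=0.74876 q=0.48772 e^(-rΔt)=0.96624
t_4 payoffs: 73.7436 57.9790 29.8600 0.0000 0.0000
t_3: node(3,0) S=26.8663 payoff=66.9937 vs cont=63.8247 → 66.9937 [stop]  node(3,1) S=47.9206 payoff=45.9394 vs cont=42.7704 → 45.9394 [stop]  node(3,2) S=85.4747 payoff=8.3853 vs cont=14.7803 → 14.7803 [wait]  node(3,3) S=152.4587 payoff=0.0000 vs cont=0.0000 → 0.0000 [wait]  ⇒ S*(3)=47.9206
t_2: node(2,0) S=35.8810 payoff=57.9790 vs cont=54.8099 → 57.9790 [stop]  node(2,1) S=64.0000 payoff=29.8600 vs cont=29.7046 → 29.8600 [stop]  node(2,2) S=114.1550 payoff=0.0000 vs cont=7.3161 → 7.3161 [wait]  ⇒ S*(2)=64.0000
t_1: node(1,0) S=47.9206 payoff=45.9394 vs cont=42.7704 → 45.9394 [stop]  node(1,1) S=85.4747 payoff=8.3853 vs cont=18.2280 → 18.2280 [wait]  ⇒ S*(1)=47.9206
t_0: node(0,0) S=64.0000 payoff=29.8600 vs cont=31.3294 → 31.3294 [wait]  ⇒ S*(0)=-

price = 31.3294
boundary = - 47.9206 64.0000 47.9206
tree:
31.3294
45.9394 18.2280
57.9790 29.8600 7.3161
66.9937 45.9394 14.7803 0.0000
73.7436 57.9790 29.8600 0.0000 0.0000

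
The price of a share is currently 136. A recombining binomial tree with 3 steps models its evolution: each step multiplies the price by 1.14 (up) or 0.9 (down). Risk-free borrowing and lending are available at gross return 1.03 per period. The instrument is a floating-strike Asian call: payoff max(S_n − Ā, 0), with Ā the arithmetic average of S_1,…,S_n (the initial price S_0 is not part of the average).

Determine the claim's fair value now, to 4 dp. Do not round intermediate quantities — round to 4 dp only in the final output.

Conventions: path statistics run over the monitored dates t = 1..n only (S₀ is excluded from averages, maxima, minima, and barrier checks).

Under the martingale measure an up-move has probability p* = 0.5417; value the claim as the probability-weighted average of per-path payoffs, discounted 3 periods at R = 1.03.
Enumerate all 2^3 = 8 price paths (U = up ×1.14, D = down ×0.9); each path with k up-moves has probability p*^k·(1−p*)^(3−k).
DDD: Ā=110.5680, payoff=0.0000, prob=0.096282
UDD: Ā=140.0528, payoff=0.0000, prob=0.113788
DUD: Ā=129.1728, payoff=0.0000, prob=0.113788
UUD: Ā=163.6189, payoff=0.0000, prob=0.134476
DDU: Ā=119.3808, payoff=6.2016, prob=0.113788
UDU: Ā=151.2157, payoff=7.8554, prob=0.134476
DUU: Ā=140.3357, payoff=18.7354, prob=0.134476
UUU: Ā=177.7585, payoff=23.7315, prob=0.158927
Price = Σ prob·payoff / R^3 = 8.053044 / 1.092727 = 7.3697

price = 7.3697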